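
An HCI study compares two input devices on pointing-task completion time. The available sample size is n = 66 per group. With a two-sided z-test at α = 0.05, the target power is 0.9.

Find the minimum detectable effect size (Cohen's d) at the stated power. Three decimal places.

Required noncentrality: δ = z_{0.025} + z_{0.10} = 1.960 + 1.282 = 3.242.
(Lower-tail contribution to power is negligible for δ > 0.)
δ = d·√(n/2) ⇒ d = δ/√(n/2) = 3.242/√(66/2) = 0.5643.

d ≈ 0.564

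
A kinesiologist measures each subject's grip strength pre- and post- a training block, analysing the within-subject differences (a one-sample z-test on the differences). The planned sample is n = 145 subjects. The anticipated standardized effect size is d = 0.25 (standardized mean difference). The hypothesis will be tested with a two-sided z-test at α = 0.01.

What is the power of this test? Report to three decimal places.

Power ≈ 0.668

Noncentrality parameter: δ = d·√n = 0.25 × √145 = 3.0104
Critical value for a two-sided test at α = 0.01: z_{α/2} = 2.576.
Power = Φ(δ − 2.576) + Φ(−δ − 2.576) = Φ(0.435) + Φ(-5.586) = 0.6681 + 0.0000 = 0.6681.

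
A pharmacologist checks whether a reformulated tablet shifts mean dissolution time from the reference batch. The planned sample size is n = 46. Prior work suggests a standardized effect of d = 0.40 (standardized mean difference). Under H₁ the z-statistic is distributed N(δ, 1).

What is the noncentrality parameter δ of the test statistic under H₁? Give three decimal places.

The noncentrality parameter scales effect size by the design's sample-size factor: δ = d·√n = 0.40 × √46 = 2.7129

δ ≈ 2.713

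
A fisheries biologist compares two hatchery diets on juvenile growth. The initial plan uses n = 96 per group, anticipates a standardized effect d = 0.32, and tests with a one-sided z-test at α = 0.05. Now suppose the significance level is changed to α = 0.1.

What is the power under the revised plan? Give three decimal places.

Power ≈ 0.825

δ = d·√(n/2) = 0.32 × √(96/2) = 2.2170 (unchanged). New critical value: z_{0.1} = 1.282.
Revised power = P(Z > 1.282 − δ) = Φ(0.935) = 0.8252.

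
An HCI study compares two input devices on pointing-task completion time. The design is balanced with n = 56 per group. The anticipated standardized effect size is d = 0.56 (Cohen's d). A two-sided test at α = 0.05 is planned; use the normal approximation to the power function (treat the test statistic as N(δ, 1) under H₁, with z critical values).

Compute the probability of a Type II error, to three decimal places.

β ≈ 0.158

Noncentrality parameter: δ = d·√(n/2) = 0.56 × √(56/2) = 2.9632
Critical value for a two-sided test at α = 0.05: z_{α/2} = 1.960.
Power = Φ(δ − 1.960) + Φ(−δ − 1.960) = Φ(1.003) + Φ(-4.923) = 0.8421 + 0.0000 = 0.8421.
Type II error: β = 1 − power = 1 − 0.8421 = 0.1579.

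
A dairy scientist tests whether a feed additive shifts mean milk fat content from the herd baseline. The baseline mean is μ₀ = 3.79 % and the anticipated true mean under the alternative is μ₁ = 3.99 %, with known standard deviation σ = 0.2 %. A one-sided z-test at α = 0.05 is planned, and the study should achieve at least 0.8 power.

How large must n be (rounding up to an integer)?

n = 7

Standardized effect: d = |μ₁ − μ₀| / σ = |3.99 − 3.79| / 0.2 = 1.0000
For power 0.8 need Φ(δ − z_{0.05}) = 0.8, so δ = z_{0.05} + z_{0.20} = 1.645 + 0.842 = 2.486.
δ = d·√n ⇒ n = (δ/d)² = (2.486 / 1.0000)² = 6.18.
Rounding up, n = 7.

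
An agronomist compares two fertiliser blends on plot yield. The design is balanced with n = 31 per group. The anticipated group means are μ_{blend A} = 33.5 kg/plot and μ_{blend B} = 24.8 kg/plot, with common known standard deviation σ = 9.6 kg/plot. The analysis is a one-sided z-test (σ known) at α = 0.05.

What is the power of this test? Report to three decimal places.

Standardized effect: d = |μ_{blend A} − μ_{blend B}| / σ = |33.5 − 24.8| / 9.6 = 0.9062
Noncentrality parameter: δ = d·√(n/2) = 0.9062 × √(31/2) = 3.5679
Critical value for a one-sided test at α = 0.05: z_α = 1.645.
Power = Φ(δ − 1.645) = Φ(1.923) = 0.9728.

Power ≈ 0.973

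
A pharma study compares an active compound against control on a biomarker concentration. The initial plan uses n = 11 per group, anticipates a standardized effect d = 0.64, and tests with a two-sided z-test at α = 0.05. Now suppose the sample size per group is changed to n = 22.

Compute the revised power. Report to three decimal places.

With n = 22 per group: δ = d·√(n/2) = 0.64 × √(22/2) = 2.1226. Critical value z_{0.025} = 1.960.
Revised power = Φ(δ − 1.960) + Φ(−δ − 1.960) = Φ(0.163) + Φ(-4.083) = 0.5646 + 0.0000 = 0.5646.

Power ≈ 0.565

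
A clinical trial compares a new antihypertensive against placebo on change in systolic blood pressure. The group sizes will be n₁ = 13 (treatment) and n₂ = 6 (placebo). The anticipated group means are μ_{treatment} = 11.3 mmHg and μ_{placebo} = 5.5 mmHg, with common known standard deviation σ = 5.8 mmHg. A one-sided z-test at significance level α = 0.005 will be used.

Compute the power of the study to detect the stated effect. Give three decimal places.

Power ≈ 0.291

Standardized effect: d = |μ_{treatment} − μ_{placebo}| / σ = |11.3 − 5.5| / 5.8 = 1.0000
Noncentrality parameter: δ = d / √(1/n₁ + 1/n₂) = 1.0000 / √(1/13 + 1/6) = 2.0261
One-sided α = 0.005 → critical value z_{0.005} = 2.576.
Power = P(Z > 2.576 − δ) = Φ(-0.550) = 0.2913.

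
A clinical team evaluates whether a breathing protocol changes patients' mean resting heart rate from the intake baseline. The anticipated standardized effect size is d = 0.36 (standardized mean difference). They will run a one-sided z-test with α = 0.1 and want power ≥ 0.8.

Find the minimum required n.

For power 0.8 need Φ(δ − z_{0.1}) = 0.8, so δ = z_{0.1} + z_{0.20} = 1.282 + 0.842 = 2.123.
δ = d·√n ⇒ n = (δ/d)² = (2.123 / 0.36)² = 34.78.
Round up to the next whole unit.

n = 35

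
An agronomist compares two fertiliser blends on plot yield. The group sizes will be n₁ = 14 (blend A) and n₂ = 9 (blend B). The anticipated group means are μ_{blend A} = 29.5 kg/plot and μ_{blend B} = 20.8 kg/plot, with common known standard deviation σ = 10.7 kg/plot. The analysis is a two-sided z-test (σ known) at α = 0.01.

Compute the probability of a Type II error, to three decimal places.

Standardized effect: d = |μ_{blend A} − μ_{blend B}| / σ = |29.5 − 20.8| / 10.7 = 0.8131
Noncentrality parameter: δ = d / √(1/n₁ + 1/n₂) = 0.8131 / √(1/14 + 1/9) = 1.9031
Critical value for a two-sided test at α = 0.01: z_{α/2} = 2.576.
Power = Φ(δ − 2.576) + Φ(−δ − 2.576) = Φ(-0.673) + Φ(-4.479) = 0.2506 + 0.0000 = 0.2506.
Type II error: β = 1 − power = 1 − 0.2506 = 0.7494.

β ≈ 0.749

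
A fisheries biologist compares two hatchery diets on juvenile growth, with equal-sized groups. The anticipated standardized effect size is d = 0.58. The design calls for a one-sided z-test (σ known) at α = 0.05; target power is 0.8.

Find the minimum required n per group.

Set Φ(δ − 1.645) = 0.8; then δ − 1.645 = Φ⁻¹(0.8) = 0.842, giving δ = 2.486.
δ = d·√(n/2) ⇒ n = 2(δ/d)² = 2 × (2.486 / 0.58)² = 36.76.
Round up to the next whole unit.

n = 37 per group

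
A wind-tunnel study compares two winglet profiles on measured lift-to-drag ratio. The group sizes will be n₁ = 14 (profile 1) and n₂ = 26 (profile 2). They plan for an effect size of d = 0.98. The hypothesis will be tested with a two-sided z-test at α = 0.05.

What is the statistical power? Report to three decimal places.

Noncentrality parameter: δ = d / √(1/n₁ + 1/n₂) = 0.98 / √(1/14 + 1/26) = 2.9563
Critical value for a two-sided test at α = 0.05: z_{α/2} = 1.960.
Power = Φ(δ − 1.960) + Φ(−δ − 1.960) = Φ(0.996) + Φ(-4.916) = 0.8405 + 0.0000 = 0.8405.

Power ≈ 0.840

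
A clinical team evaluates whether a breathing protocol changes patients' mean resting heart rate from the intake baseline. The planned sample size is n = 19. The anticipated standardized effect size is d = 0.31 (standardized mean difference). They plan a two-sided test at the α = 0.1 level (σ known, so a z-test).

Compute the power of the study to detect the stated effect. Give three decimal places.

Power ≈ 0.386

Noncentrality parameter: λ = d·√n = 0.31 × √19 = 1.3513
Two-sided α = 0.1 → critical value z_{0.05} = 1.645.
Power = Φ(λ − 1.645) + Φ(−λ − 1.645) = Φ(-0.294) + Φ(-2.996) = 0.3845 + 0.0014 = 0.3859.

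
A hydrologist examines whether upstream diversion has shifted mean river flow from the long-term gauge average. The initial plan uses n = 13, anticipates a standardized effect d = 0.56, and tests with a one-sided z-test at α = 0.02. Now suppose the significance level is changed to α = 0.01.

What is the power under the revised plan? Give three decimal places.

δ = d·√n = 0.56 × √13 = 2.0191 (unchanged). New critical value: z_{0.01} = 2.326.
Revised power = P(Z > 2.326 − δ) = Φ(-0.307) = 0.3793.

Power ≈ 0.379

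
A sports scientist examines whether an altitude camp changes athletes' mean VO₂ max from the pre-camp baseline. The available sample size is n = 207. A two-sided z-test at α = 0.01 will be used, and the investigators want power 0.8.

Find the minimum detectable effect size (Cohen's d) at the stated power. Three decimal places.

d ≈ 0.238

Required noncentrality: δ = z_{0.005} + z_{0.20} = 2.576 + 0.842 = 3.417.
(The second rejection-region term Φ(−δ − z_{α/2}) is negligible and dropped.)
δ = d·√n ⇒ d = δ/√n = 3.417/√207 = 0.2375.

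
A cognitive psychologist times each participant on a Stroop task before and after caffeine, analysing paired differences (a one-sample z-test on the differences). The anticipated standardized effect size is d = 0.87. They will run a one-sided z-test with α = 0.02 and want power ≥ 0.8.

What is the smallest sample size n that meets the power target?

For power 0.8 need Φ(δ − z_{0.02}) = 0.8, so δ = z_{0.02} + z_{0.20} = 2.054 + 0.842 = 2.895.
δ = d·√n ⇒ n = (δ/d)² = (2.895 / 0.87)² = 11.08.
Round up to the next whole unit.

n = 12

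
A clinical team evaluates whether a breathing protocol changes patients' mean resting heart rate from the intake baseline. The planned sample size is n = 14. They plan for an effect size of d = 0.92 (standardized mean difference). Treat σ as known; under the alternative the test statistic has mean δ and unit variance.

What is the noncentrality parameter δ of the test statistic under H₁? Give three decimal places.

δ ≈ 3.442

δ = d·√n = 0.92 × √14 = 3.4423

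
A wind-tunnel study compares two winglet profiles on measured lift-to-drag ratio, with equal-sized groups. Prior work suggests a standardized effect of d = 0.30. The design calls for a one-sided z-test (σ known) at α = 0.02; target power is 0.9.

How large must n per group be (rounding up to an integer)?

Set Φ(δ − 2.054) = 0.9; then δ − 2.054 = Φ⁻¹(0.9) = 1.282, giving δ = 3.335.
δ = d·√(n/2) ⇒ n = 2(δ/d)² = 2 × (3.335 / 0.30)² = 247.21.
Rounding up, n = 248 per group.

n = 248 per group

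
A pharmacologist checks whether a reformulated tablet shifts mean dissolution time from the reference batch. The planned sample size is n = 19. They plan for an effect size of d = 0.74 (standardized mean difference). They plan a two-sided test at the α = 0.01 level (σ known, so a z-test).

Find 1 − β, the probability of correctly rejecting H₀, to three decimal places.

Noncentrality parameter: δ = d·√n = 0.74 × √19 = 3.2256
Two-sided α = 0.01 → critical value z_{0.005} = 2.576.
Power = Φ(δ − 2.576) + Φ(−δ − 2.576) = Φ(0.650) + Φ(-5.801) = 0.7421 + 0.0000 = 0.7421.

Power ≈ 0.742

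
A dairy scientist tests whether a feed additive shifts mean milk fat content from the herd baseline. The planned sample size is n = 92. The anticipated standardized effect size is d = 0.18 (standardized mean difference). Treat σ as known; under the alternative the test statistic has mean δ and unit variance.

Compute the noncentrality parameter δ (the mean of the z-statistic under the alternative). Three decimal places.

δ ≈ 1.726

δ = d·√n = 0.18 × √92 = 1.7265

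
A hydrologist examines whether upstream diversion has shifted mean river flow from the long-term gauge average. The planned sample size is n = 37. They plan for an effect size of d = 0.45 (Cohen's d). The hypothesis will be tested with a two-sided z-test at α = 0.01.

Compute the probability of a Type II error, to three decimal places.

β ≈ 0.436

Noncentrality parameter: δ = d·√n = 0.45 × √37 = 2.7372
Critical value for a two-sided test at α = 0.01: z_{α/2} = 2.576.
Power = Φ(δ − 2.576) + Φ(−δ − 2.576) = Φ(0.161) + Φ(-5.313) = 0.5641 + 0.0000 = 0.5641.
Type II error: β = 1 − power = 1 − 0.5641 = 0.4359.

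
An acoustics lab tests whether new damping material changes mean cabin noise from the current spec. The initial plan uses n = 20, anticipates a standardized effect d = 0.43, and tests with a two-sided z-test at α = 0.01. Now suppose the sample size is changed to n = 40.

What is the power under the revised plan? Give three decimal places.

Power ≈ 0.557

With n = 40: δ = d·√n = 0.43 × √40 = 2.7196. Critical value z_{0.005} = 2.576.
Revised power = Φ(δ − 2.576) + Φ(−δ − 2.576) = Φ(0.144) + Φ(-5.295) = 0.5571 + 0.0000 = 0.5571.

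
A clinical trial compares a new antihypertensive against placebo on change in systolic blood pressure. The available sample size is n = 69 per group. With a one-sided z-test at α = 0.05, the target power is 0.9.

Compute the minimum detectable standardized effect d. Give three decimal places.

d ≈ 0.498

Need Φ(δ − 1.645) = 0.9, so δ = 1.645 + 1.282 = 2.926.
δ = d·√(n/2) ⇒ d = δ/√(n/2) = 2.926/√(69/2) = 0.4982.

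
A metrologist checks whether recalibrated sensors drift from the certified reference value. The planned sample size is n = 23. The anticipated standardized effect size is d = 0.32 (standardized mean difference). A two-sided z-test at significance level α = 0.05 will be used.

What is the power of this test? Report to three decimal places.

Power ≈ 0.336

Noncentrality parameter: δ = d·√n = 0.32 × √23 = 1.5347
Two-sided α = 0.05 → critical value z_{0.025} = 1.960.
Power = Φ(δ − 1.960) + Φ(−δ − 1.960) = Φ(-0.425) + Φ(-3.495) = 0.3353 + 0.0002 = 0.3355.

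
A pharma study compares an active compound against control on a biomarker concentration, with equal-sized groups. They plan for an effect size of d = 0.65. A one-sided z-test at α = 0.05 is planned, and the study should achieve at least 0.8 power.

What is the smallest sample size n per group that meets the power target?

For power 0.8 need Φ(δ − z_{0.05}) = 0.8, so δ = z_{0.05} + z_{0.20} = 1.645 + 0.842 = 2.486.
δ = d·√(n/2) ⇒ n = 2(δ/d)² = 2 × (2.486 / 0.65)² = 29.27.
Rounding up, n = 30 per group.

n = 30 per group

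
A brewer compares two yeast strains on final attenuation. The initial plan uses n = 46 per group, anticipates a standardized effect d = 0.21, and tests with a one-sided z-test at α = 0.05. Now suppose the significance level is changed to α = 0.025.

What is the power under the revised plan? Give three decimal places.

δ = d·√(n/2) = 0.21 × √(46/2) = 1.0071 (unchanged). New critical value: z_{0.025} = 1.960.
Revised power = Φ(δ − 1.960) = Φ(-0.953) = 0.1703.

Power ≈ 0.170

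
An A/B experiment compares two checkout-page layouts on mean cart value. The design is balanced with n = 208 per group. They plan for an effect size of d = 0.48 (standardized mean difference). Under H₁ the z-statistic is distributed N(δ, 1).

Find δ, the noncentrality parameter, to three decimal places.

δ ≈ 4.895

The noncentrality parameter scales effect size by the design's sample-size factor: δ = d·√(n/2) = 0.48 × √(208/2) = 4.8951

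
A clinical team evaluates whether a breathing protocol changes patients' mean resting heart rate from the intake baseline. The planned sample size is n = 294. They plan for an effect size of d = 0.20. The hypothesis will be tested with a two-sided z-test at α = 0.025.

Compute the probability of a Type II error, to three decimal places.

β ≈ 0.117

Noncentrality parameter: λ = d·√n = 0.20 × √294 = 3.4293
Critical value for a two-sided test at α = 0.025: z_{α/2} = 2.241.
Power = Φ(λ − 2.241) + Φ(−λ − 2.241) = Φ(1.188) + Φ(-5.671) = 0.8826 + 0.0000 = 0.8826.
Type II error: β = 1 − power = 1 − 0.8826 = 0.1174.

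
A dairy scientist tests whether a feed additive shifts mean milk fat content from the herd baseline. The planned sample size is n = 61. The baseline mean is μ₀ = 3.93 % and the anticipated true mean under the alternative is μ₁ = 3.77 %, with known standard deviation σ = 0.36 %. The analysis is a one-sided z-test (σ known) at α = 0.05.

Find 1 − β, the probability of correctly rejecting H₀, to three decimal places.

Standardized effect: d = |μ₁ − μ₀| / σ = |3.77 − 3.93| / 0.36 = 0.4444
Noncentrality parameter: δ = d·√n = 0.4444 × √61 = 3.4712
One-sided α = 0.05 → critical value z_{0.05} = 1.645.
Power = Φ(δ − 1.645) = Φ(1.826) = 0.9661.

Power ≈ 0.966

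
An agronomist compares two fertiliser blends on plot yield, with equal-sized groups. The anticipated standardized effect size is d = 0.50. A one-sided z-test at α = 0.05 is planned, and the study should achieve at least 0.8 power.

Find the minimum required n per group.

n = 50 per group

Set Φ(δ − 1.645) = 0.8; then δ − 1.645 = Φ⁻¹(0.8) = 0.842, giving δ = 2.486.
δ = d·√(n/2) ⇒ n = 2(δ/d)² = 2 × (2.486 / 0.50)² = 49.46.
Rounding up, n = 50 per group.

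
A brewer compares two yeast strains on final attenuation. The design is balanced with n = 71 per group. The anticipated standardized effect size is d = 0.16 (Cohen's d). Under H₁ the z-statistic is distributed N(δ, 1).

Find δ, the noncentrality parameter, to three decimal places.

The noncentrality parameter scales effect size by the design's sample-size factor: δ = d·√(n/2) = 0.16 × √(71/2) = 0.9533

δ ≈ 0.953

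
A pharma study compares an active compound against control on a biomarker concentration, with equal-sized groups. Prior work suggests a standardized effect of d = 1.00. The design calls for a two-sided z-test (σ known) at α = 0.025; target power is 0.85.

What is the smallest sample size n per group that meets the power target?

n = 22 per group

Set Φ(δ − 2.241) = 0.85; then δ − 2.241 = Φ⁻¹(0.85) = 1.036, giving δ = 3.278.
(The Φ(−δ − z_{α/2}) term is vanishingly small for δ > 0 and is dropped in the standard sample-size formula.)
δ = d·√(n/2) ⇒ n = 2(δ/d)² = 2 × (3.278 / 1.00)² = 21.49.
Round up to the next whole unit.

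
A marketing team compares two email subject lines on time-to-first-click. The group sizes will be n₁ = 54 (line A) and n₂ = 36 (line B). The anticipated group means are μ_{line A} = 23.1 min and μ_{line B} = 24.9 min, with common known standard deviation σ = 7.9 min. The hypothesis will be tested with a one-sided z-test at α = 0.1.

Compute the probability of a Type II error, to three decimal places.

β ≈ 0.588

Standardized effect: d = |μ_{line A} − μ_{line B}| / σ = |23.1 − 24.9| / 7.9 = 0.2278
Noncentrality parameter: δ = d / √(1/n₁ + 1/n₂) = 0.2278 / √(1/54 + 1/36) = 1.0589
One-sided α = 0.1 → critical value z_{0.1} = 1.282.
Power = P(Z > 1.282 − δ) = Φ(-0.223) = 0.4119.
Type II error: β = 1 − power = 1 − 0.4119 = 0.5881.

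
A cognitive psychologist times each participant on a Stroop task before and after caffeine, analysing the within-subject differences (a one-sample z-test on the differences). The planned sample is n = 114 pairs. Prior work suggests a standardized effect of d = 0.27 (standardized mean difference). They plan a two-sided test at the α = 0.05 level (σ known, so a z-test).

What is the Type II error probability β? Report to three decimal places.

Noncentrality parameter: δ = d·√n = 0.27 × √114 = 2.8828
Two-sided α = 0.05 → critical value z_{0.025} = 1.960.
Power = Φ(δ − 1.960) + Φ(−δ − 1.960) = Φ(0.923) + Φ(-4.843) = 0.8220 + 0.0000 = 0.8220.
Type II error: β = 1 − power = 1 − 0.8220 = 0.1780.

β ≈ 0.178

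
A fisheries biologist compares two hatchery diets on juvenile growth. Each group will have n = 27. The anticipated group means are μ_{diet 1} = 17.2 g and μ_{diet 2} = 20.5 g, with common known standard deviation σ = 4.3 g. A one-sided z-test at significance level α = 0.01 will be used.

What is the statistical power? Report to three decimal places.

Power ≈ 0.689

Standardized effect: d = |μ_{diet 1} − μ_{diet 2}| / σ = |17.2 − 20.5| / 4.3 = 0.7674
Noncentrality parameter: δ = d·√(n/2) = 0.7674 × √(27/2) = 2.8198
One-sided α = 0.01 → critical value z_{0.01} = 2.326.
Power = Φ(δ − 2.326) = Φ(0.493) = 0.6891.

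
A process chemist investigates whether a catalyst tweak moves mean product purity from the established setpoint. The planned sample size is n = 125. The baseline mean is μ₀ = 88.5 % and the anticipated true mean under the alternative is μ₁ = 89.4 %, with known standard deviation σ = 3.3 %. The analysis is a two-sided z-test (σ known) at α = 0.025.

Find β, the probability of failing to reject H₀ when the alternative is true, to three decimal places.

β ≈ 0.210

Standardized effect: d = |μ₁ − μ₀| / σ = |89.4 − 88.5| / 3.3 = 0.2727
Noncentrality parameter: δ = d·√n = 0.2727 × √125 = 3.0492
Critical value for a two-sided test at α = 0.025: z_{α/2} = 2.241.
Power = Φ(δ − 2.241) + Φ(−δ − 2.241) = Φ(0.808) + Φ(-5.291) = 0.7904 + 0.0000 = 0.7904.
Type II error: β = 1 − power = 1 − 0.7904 = 0.2096.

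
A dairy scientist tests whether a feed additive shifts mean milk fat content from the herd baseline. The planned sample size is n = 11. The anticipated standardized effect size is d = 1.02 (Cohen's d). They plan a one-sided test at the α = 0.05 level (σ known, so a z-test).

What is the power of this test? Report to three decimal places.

Power ≈ 0.959

Noncentrality parameter: δ = d·√n = 1.02 × √11 = 3.3830
Critical value for a one-sided test at α = 0.05: z_α = 1.645.
Power = Φ(δ − 1.645) = Φ(1.738) = 0.9589.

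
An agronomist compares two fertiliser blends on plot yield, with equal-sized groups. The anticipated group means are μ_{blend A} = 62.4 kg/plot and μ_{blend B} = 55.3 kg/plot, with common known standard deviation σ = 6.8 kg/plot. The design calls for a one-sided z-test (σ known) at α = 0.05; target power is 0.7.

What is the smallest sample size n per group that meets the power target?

Standardized effect: d = |μ_{blend A} − μ_{blend B}| / σ = |62.4 − 55.3| / 6.8 = 1.0441
For power 0.7 need Φ(δ − z_{0.05}) = 0.7, so δ = z_{0.05} + z_{0.30} = 1.645 + 0.524 = 2.169.
δ = d·√(n/2) ⇒ n = 2(δ/d)² = 2 × (2.169 / 1.0441)² = 8.63.
Round up to the next whole unit.

n = 9 per group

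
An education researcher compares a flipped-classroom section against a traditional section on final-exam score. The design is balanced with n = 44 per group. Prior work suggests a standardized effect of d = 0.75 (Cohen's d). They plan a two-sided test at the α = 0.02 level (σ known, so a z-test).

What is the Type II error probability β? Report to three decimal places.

β ≈ 0.117

Noncentrality parameter: δ = d·√(n/2) = 0.75 × √(44/2) = 3.5178
Critical value for a two-sided test at α = 0.02: z_{α/2} = 2.326.
Power = Φ(δ − 2.326) + Φ(−δ − 2.326) = Φ(1.191) + Φ(-5.844) = 0.8833 + 0.0000 = 0.8833.
Type II error: β = 1 − power = 1 − 0.8833 = 0.1167.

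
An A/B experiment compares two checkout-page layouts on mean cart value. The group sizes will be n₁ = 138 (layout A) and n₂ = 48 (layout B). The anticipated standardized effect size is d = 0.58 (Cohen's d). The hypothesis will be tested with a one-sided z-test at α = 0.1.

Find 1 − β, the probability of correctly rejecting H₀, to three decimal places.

Power ≈ 0.985

Noncentrality parameter: δ = d / √(1/n₁ + 1/n₂) = 0.58 / √(1/138 + 1/48) = 3.4612
One-sided α = 0.1 → critical value z_{0.1} = 1.282.
Power = Φ(δ − 1.282) = Φ(2.180) = 0.9854.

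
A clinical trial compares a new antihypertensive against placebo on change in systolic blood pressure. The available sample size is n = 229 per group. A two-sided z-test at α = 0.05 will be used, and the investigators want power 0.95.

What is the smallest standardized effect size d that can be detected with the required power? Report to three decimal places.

Required noncentrality: δ = z_{0.025} + z_{0.05} = 1.960 + 1.645 = 3.605.
(Lower-tail contribution to power is negligible for δ > 0.)
δ = d·√(n/2) ⇒ d = δ/√(n/2) = 3.605/√(229/2) = 0.3369.

d ≈ 0.337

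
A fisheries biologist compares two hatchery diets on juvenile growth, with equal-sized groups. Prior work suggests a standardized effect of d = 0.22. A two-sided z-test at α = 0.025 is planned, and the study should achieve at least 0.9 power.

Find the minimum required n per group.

n = 513 per group

Set Φ(δ − 2.241) = 0.9; then δ − 2.241 = Φ⁻¹(0.9) = 1.282, giving δ = 3.523.
(Ignoring the negligible lower-tail rejection probability gives the usual closed-form inversion.)
δ = d·√(n/2) ⇒ n = 2(δ/d)² = 2 × (3.523 / 0.22)² = 512.86.
Round up to the next whole unit.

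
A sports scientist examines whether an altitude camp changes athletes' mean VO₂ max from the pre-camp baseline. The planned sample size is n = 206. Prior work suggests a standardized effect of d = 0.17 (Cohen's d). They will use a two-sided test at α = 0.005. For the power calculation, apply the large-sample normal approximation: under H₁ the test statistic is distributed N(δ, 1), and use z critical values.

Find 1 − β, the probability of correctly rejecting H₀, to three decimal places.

Noncentrality parameter: δ = d·√n = 0.17 × √206 = 2.4400
Critical value for a two-sided test at α = 0.005: z_{α/2} = 2.807.
Power = Φ(δ − 2.807) + Φ(−δ − 2.807) = Φ(-0.367) + Φ(-5.247) = 0.3568 + 0.0000 = 0.3568.

Power ≈ 0.357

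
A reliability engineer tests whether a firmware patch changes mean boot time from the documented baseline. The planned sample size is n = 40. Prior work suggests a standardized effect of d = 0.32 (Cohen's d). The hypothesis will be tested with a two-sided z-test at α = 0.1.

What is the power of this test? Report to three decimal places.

Noncentrality parameter: δ = d·√n = 0.32 × √40 = 2.0239
Critical value for a two-sided test at α = 0.1: z_{α/2} = 1.645.
Power = Φ(δ − 1.645) + Φ(−δ − 1.645) = Φ(0.379) + Φ(-3.669) = 0.6477 + 0.0001 = 0.6478.

Power ≈ 0.648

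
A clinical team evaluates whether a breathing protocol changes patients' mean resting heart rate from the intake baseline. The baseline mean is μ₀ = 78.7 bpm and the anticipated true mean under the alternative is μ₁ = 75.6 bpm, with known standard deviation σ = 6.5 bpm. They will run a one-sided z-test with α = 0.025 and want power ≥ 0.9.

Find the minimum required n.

Standardized effect: d = |μ₁ − μ₀| / σ = |75.6 − 78.7| / 6.5 = 0.4769
For power 0.9 need Φ(δ − z_{0.025}) = 0.9, so δ = z_{0.025} + z_{0.10} = 1.960 + 1.282 = 3.242.
δ = d·√n ⇒ n = (δ/d)² = (3.242 / 0.4769)² = 46.20.
Rounding up, n = 47.

n = 47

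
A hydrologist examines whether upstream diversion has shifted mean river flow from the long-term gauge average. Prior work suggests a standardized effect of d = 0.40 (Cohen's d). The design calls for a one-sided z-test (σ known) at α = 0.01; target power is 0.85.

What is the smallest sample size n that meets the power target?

Set Φ(δ − 2.326) = 0.85; then δ − 2.326 = Φ⁻¹(0.85) = 1.036, giving δ = 3.363.
δ = d·√n ⇒ n = (δ/d)² = (3.363 / 0.40)² = 70.68.
Rounding up, n = 71.

n = 71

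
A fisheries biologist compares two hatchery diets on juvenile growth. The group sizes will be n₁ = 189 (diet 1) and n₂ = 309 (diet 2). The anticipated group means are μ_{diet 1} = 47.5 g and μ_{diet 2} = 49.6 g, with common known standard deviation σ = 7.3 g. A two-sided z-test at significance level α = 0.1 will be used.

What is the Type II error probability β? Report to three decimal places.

Standardized effect: d = |μ_{diet 1} − μ_{diet 2}| / σ = |47.5 − 49.6| / 7.3 = 0.2877
Noncentrality parameter: δ = d / √(1/n₁ + 1/n₂) = 0.2877 / √(1/189 + 1/309) = 3.1152
Two-sided α = 0.1 → critical value z_{0.05} = 1.645.
Power = Φ(δ − 1.645) + Φ(−δ − 1.645) = Φ(1.470) + Φ(-4.760) = 0.9293 + 0.0000 = 0.9293.
Type II error: β = 1 − power = 1 − 0.9293 = 0.0707.

β ≈ 0.071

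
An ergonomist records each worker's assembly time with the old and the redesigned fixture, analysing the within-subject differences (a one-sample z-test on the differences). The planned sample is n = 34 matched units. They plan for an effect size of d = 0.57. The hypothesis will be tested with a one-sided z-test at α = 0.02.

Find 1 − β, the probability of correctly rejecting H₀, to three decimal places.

Noncentrality parameter: δ = d·√n = 0.57 × √34 = 3.3236
Critical value for a one-sided test at α = 0.02: z_α = 2.054.
Power = Φ(δ − 2.054) = Φ(1.270) = 0.8979.

Power ≈ 0.898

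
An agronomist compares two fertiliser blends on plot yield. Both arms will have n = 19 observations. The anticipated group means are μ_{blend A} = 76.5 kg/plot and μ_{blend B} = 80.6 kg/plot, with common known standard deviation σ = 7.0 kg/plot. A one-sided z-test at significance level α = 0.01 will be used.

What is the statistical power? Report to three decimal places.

Standardized effect: d = |μ_{blend A} − μ_{blend B}| / σ = |76.5 − 80.6| / 7.0 = 0.5857
Noncentrality parameter: δ = d·√(n/2) = 0.5857 × √(19/2) = 1.8053
Critical value for a one-sided test at α = 0.01: z_α = 2.326.
Power = P(Z > 2.326 − δ) = Φ(-0.521) = 0.3012.

Power ≈ 0.301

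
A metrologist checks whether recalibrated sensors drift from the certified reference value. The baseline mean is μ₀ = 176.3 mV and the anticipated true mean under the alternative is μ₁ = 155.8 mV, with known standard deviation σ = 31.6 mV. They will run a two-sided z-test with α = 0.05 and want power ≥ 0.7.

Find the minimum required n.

Standardized effect: d = |μ₁ − μ₀| / σ = |155.8 − 176.3| / 31.6 = 0.6487
For power 0.7 need Φ(δ − z_{0.025}) = 0.7, so δ = z_{0.025} + z_{0.30} = 1.960 + 0.524 = 2.484.
(The Φ(−δ − z_{α/2}) term is vanishingly small for δ > 0 and is dropped in the standard sample-size formula.)
δ = d·√n ⇒ n = (δ/d)² = (2.484 / 0.6487)² = 14.67.
Rounding up, n = 15.

n = 15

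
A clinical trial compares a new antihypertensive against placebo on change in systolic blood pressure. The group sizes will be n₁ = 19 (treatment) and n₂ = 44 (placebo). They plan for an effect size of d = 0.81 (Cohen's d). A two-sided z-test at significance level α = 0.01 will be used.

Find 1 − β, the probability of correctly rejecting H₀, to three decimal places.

Noncentrality parameter: λ = d / √(1/n₁ + 1/n₂) = 0.81 / √(1/19 + 1/44) = 2.9507
Two-sided α = 0.01 → critical value z_{0.005} = 2.576.
Power = Φ(λ − 2.576) + Φ(−λ − 2.576) = Φ(0.375) + Φ(-5.526) = 0.6461 + 0.0000 = 0.6461.

Power ≈ 0.646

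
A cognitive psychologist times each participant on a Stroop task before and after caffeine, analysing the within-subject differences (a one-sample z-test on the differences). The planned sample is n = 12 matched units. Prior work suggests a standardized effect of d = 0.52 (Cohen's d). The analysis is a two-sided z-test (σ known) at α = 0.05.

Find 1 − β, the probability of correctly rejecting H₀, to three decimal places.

Power ≈ 0.437

Noncentrality parameter: δ = d·√n = 0.52 × √12 = 1.8013
Critical value for a two-sided test at α = 0.05: z_{α/2} = 1.960.
Power = Φ(δ − 1.960) + Φ(−δ − 1.960) = Φ(-0.159) + Φ(-3.761) = 0.4370 + 0.0001 = 0.4371.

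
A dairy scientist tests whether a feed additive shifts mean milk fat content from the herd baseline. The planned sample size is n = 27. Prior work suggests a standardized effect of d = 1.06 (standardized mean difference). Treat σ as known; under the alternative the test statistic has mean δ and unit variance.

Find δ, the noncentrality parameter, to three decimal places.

The noncentrality parameter scales effect size by the design's sample-size factor: δ = d·√n = 1.06 × √27 = 5.5079

δ ≈ 5.508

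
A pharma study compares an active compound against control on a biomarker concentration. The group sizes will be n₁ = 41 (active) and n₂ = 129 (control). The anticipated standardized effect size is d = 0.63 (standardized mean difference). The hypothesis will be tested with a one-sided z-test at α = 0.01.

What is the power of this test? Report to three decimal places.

Noncentrality parameter: δ = d / √(1/n₁ + 1/n₂) = 0.63 / √(1/41 + 1/129) = 3.5140
Critical value for a one-sided test at α = 0.01: z_α = 2.326.
Power = Φ(δ − 2.326) = Φ(1.188) = 0.8825.

Power ≈ 0.883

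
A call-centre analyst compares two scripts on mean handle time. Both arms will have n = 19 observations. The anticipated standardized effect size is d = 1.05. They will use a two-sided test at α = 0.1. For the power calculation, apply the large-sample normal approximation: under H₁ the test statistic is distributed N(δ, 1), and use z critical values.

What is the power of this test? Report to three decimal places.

Noncentrality parameter: λ = d·√(n/2) = 1.05 × √(19/2) = 3.2363
Two-sided α = 0.1 → critical value z_{0.05} = 1.645.
Power = Φ(λ − 1.645) + Φ(−λ − 1.645) = Φ(1.591) + Φ(-4.881) = 0.9442 + 0.0000 = 0.9442.

Power ≈ 0.944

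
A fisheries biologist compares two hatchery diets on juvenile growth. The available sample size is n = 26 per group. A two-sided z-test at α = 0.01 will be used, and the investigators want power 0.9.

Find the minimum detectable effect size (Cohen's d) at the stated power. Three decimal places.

Need Φ(δ − 2.576) = 0.9, so δ = 2.576 + 1.282 = 3.857.
(Lower-tail contribution to power is negligible for δ > 0.)
δ = d·√(n/2) ⇒ d = δ/√(n/2) = 3.857/√(26/2) = 1.0698.

d ≈ 1.070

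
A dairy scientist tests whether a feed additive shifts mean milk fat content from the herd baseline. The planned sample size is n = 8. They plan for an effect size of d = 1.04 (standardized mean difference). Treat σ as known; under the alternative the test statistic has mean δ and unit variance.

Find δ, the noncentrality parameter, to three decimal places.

δ ≈ 2.942

δ = d·√n = 1.04 × √8 = 2.9416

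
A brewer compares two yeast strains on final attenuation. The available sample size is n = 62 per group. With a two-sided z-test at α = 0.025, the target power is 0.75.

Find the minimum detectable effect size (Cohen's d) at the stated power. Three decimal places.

d ≈ 0.524

Need Φ(δ − 2.241) = 0.75, so δ = 2.241 + 0.674 = 2.916.
(Lower-tail contribution to power is negligible for δ > 0.)
δ = d·√(n/2) ⇒ d = δ/√(n/2) = 2.916/√(62/2) = 0.5237.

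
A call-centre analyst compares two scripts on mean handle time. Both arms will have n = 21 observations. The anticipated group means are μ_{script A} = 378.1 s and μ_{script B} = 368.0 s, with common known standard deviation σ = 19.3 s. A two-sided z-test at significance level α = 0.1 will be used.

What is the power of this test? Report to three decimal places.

Power ≈ 0.521

Standardized effect: d = |μ_{script A} − μ_{script B}| / σ = |378.1 − 368.0| / 19.3 = 0.5233
Noncentrality parameter: δ = d·√(n/2) = 0.5233 × √(21/2) = 1.6957
Two-sided α = 0.1 → critical value z_{0.05} = 1.645.
Power = Φ(δ − 1.645) + Φ(−δ − 1.645) = Φ(0.051) + Φ(-3.341) = 0.5203 + 0.0004 = 0.5207.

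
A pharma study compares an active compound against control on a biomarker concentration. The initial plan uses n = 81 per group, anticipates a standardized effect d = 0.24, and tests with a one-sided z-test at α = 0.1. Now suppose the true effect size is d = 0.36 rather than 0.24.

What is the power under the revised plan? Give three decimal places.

Power ≈ 0.844

With d = 0.36: δ = d·√(n/2) = 0.36 × √(81/2) = 2.2910. Critical value z_{0.1} = 1.282.
Revised power = P(Z > 1.282 − δ) = Φ(1.009) = 0.8436.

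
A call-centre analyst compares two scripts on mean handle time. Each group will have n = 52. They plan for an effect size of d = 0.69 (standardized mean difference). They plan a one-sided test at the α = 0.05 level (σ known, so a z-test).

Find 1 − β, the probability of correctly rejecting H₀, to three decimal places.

Power ≈ 0.969

Noncentrality parameter: δ = d·√(n/2) = 0.69 × √(52/2) = 3.5183
One-sided α = 0.05 → critical value z_{0.05} = 1.645.
Power = Φ(δ − 1.645) = Φ(1.873) = 0.9695.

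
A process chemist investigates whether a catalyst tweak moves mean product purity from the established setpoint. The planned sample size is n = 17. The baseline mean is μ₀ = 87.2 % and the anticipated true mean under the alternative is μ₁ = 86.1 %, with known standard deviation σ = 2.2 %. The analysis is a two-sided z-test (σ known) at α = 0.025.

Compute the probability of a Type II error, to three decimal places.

Standardized effect: d = |μ₁ − μ₀| / σ = |86.1 − 87.2| / 2.2 = 0.5000
Noncentrality parameter: δ = d·√n = 0.5000 × √17 = 2.0616
Two-sided α = 0.025 → critical value z_{0.0125} = 2.241.
Power = Φ(δ − 2.241) + Φ(−δ − 2.241) = Φ(-0.180) + Φ(-4.303) = 0.4286 + 0.0000 = 0.4286.
Type II error: β = 1 − power = 1 − 0.4286 = 0.5714.

β ≈ 0.571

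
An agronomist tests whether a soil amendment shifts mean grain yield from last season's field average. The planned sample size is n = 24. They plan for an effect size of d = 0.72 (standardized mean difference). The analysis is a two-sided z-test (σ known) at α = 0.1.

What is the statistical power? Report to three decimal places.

Power ≈ 0.970

Noncentrality parameter: λ = d·√n = 0.72 × √24 = 3.5273
Critical value for a two-sided test at α = 0.1: z_{α/2} = 1.645.
Power = Φ(λ − 1.645) + Φ(−λ − 1.645) = Φ(1.882) + Φ(-5.172) = 0.9701 + 0.0000 = 0.9701.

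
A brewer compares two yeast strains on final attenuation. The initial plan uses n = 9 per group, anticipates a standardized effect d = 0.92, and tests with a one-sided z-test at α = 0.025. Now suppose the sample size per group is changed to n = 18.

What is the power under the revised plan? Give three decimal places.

With n = 18 per group: δ = d·√(n/2) = 0.92 × √(18/2) = 2.7600. Critical value z_{0.025} = 1.960.
Revised power = P(Z > 1.960 − δ) = Φ(0.800) = 0.7882.

Power ≈ 0.788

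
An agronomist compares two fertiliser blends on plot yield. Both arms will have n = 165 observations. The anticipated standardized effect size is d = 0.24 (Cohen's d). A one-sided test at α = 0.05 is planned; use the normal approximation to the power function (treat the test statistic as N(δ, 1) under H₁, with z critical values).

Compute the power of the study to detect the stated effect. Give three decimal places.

Noncentrality parameter: δ = d·√(n/2) = 0.24 × √(165/2) = 2.1799
One-sided α = 0.05 → critical value z_{0.05} = 1.645.
Power = P(Z > 1.645 − δ) = Φ(0.535) = 0.7037.

Power ≈ 0.704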